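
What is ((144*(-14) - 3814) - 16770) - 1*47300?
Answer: -69900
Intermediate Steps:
((144*(-14) - 3814) - 16770) - 1*47300 = ((-2016 - 3814) - 16770) - 47300 = (-5830 - 16770) - 47300 = -22600 - 47300 = -69900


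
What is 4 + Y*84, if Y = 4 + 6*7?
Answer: 3868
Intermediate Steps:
Y = 46 (Y = 4 + 42 = 46)
4 + Y*84 = 4 + 46*84 = 4 + 3864 = 3868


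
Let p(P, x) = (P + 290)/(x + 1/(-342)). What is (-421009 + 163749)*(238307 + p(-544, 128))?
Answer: -536737079436764/8755 ≈ -6.1306e+10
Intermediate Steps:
p(P, x) = (290 + P)/(-1/342 + x) (p(P, x) = (290 + P)/(x - 1/342) = (290 + P)/(-1/342 + x))
(-421009 + 163749)*(238307 + p(-544, 128)) = (-421009 + 163749)*(238307 + 342*(290 - 544)/(-1 + 342*128)) = -257260*(238307 + 342*(-254)/(-1 + 43776)) = -257260*(238307 + 342*(-254)/43775) = -257260*(238307 + 342*(1/43775)*(-254)) = -257260*(238307 - 86868/43775) = -257260*10431802057/43775 = -536737079436764/8755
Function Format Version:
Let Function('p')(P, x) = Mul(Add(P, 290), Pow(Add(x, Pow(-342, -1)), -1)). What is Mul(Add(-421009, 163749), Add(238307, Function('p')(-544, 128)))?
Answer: Rational(-536737079436764, 8755) ≈ -6.1306e+10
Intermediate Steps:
Function('p')(P, x) = Mul(Pow(Add(Rational(-1, 342), x), -1), Add(290, P)) (Function('p')(P, x) = Mul(Add(290, P), Pow(Add(x, Rational(-1, 342)), -1)) = Mul(Add(290, P), Pow(Add(Rational(-1, 342), x), -1)) = Mul(Pow(Add(Rational(-1, 342), x), -1), Add(290, P)))
Mul(Add(-421009, 163749), Add(238307, Function('p')(-544, 128))) = Mul(Add(-421009, 163749), Add(238307, Mul(342, Pow(Add(-1, Mul(342, 128)), -1), Add(290, -544)))) = Mul(-257260, Add(238307, Mul(342, Pow(Add(-1, 43776), -1), -254))) = Mul(-257260, Add(238307, Mul(342, Pow(43775, -1), -254))) = Mul(-257260, Add(238307, Mul(342, Rational(1, 43775), -254))) = Mul(-257260, Add(238307, Rational(-86868, 43775))) = Mul(-257260, Rational(10431802057, 43775)) = Rational(-536737079436764, 8755)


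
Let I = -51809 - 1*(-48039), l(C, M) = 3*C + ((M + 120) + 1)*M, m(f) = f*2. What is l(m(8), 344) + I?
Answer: 156238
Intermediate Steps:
m(f) = 2*f
l(C, M) = 3*C + M*(121 + M) (l(C, M) = 3*C + ((120 + M) + 1)*M = 3*C + (121 + M)*M = 3*C + M*(121 + M))
I = -3770 (I = -51809 + 48039 = -3770)
l(m(8), 344) + I = (344² + 3*(2*8) + 121*344) - 3770 = (118336 + 3*16 + 41624) - 3770 = (118336 + 48 + 41624) - 3770 = 160008 - 3770 = 156238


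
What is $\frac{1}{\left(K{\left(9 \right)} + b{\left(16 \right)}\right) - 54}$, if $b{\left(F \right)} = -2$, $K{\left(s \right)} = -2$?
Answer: $- \frac{1}{58} \approx -0.017241$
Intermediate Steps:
$\frac{1}{\left(K{\left(9 \right)} + b{\left(16 \right)}\right) - 54} = \frac{1}{\left(-2 - 2\right) - 54} = \frac{1}{-4 - 54} = \frac{1}{-58} = - \frac{1}{58}$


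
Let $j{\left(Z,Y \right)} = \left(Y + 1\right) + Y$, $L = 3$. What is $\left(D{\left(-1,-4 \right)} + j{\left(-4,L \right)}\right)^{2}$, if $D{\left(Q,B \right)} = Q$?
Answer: $36$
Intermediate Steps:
$j{\left(Z,Y \right)} = 1 + 2 Y$ ($j{\left(Z,Y \right)} = \left(1 + Y\right) + Y = 1 + 2 Y$)
$\left(D{\left(-1,-4 \right)} + j{\left(-4,L \right)}\right)^{2} = \left(-1 + \left(1 + 2 \cdot 3\right)\right)^{2} = \left(-1 + \left(1 + 6\right)\right)^{2} = \left(-1 + 7\right)^{2} = 6^{2} = 36$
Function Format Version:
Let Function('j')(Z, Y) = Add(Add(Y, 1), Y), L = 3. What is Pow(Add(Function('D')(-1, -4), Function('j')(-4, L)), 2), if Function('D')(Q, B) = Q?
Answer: 36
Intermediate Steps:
Function('j')(Z, Y) = Add(1, Mul(2, Y)) (Function('j')(Z, Y) = Add(Add(1, Y), Y) = Add(1, Mul(2, Y)))
Pow(Add(Function('D')(-1, -4), Function('j')(-4, L)), 2) = Pow(Add(-1, Add(1, Mul(2, 3))), 2) = Pow(Add(-1, Add(1, 6)), 2) = Pow(Add(-1, 7), 2) = Pow(6, 2) = 36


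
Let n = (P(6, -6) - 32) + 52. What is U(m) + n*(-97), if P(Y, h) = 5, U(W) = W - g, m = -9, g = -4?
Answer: -2430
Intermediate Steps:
U(W) = 4 + W (U(W) = W - 1*(-4) = W + 4 = 4 + W)
n = 25 (n = (5 - 32) + 52 = -27 + 52 = 25)
U(m) + n*(-97) = (4 - 9) + 25*(-97) = -5 - 2425 = -2430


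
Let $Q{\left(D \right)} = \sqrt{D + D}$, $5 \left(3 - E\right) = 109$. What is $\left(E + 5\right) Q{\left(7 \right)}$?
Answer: $- \frac{69 \sqrt{14}}{5} \approx -51.635$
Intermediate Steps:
$E = - \frac{94}{5}$ ($E = 3 - \frac{109}{5} = - \frac{94}{5} \approx -18.8$)
$Q{\left(D \right)} = \sqrt{2} \sqrt{D}$ ($Q{\left(D \right)} = \sqrt{2 D} = \sqrt{2} \sqrt{D}$)
$\left(E + 5\right) Q{\left(7 \right)} = \left(- \frac{94}{5} + 5\right) \sqrt{2} \sqrt{7} = - \frac{69 \sqrt{14}}{5}$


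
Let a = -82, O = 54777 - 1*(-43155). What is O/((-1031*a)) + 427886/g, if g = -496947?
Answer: 6246337696/21006446637 ≈ 0.29735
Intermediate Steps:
O = 97932 (O = 54777 + 43155 = 97932)
O/((-1031*a)) + 427886/g = 97932/((-1031*(-82))) + 427886/(-496947) = 97932/84542 + 427886*(-1/496947) = 97932*(1/84542) - 427886/496947 = 48966/42271 - 427886/496947 = 6246337696/21006446637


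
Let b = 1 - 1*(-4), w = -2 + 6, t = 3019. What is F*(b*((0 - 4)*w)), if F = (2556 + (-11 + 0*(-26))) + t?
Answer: -445120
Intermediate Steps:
w = 4
F = 5564 (F = (2556 + (-11 + 0*(-26))) + 3019 = (2556 + (-11 + 0)) + 3019 = (2556 - 11) + 3019 = 2545 + 3019 = 5564)
b = 5 (b = 1 + 4 = 5)
F*(b*((0 - 4)*w)) = 5564*(5*((0 - 4)*4)) = 5564*(5*(-4*4)) = 5564*(5*(-16)) = 5564*(-80) = -445120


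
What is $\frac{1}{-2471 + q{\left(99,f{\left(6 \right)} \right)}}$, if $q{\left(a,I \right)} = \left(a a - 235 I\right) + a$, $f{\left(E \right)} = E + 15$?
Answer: $\frac{1}{2494} \approx 0.00040096$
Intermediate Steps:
$f{\left(E \right)} = 15 + E$
$q{\left(a,I \right)} = a + a^{2} - 235 I$ ($q{\left(a,I \right)} = \left(a^{2} - 235 I\right) + a = a + a^{2} - 235 I$)
$\frac{1}{-2471 + q{\left(99,f{\left(6 \right)} \right)}} = \frac{1}{-2471 + \left(99 + 99^{2} - 235 \left(15 + 6\right)\right)} = \frac{1}{-2471 + \left(99 + 9801 - 4935\right)} = \frac{1}{-2471 + 4965} = \frac{1}{2494}$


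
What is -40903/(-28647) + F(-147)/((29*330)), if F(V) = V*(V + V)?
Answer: 271584626/45691965 ≈ 5.9438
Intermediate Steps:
F(V) = 2*V**2 (F(V) = V*(2*V) = 2*V**2)
-40903/(-28647) + F(-147)/((29*330)) = -40903/(-28647) + (2*(-147)**2)/((29*330)) = -40903*(-1/28647) + (2*21609)/9570 = 40903/28647 + 43218*(1/9570) = 40903/28647 + 7203/1595 = 271584626/45691965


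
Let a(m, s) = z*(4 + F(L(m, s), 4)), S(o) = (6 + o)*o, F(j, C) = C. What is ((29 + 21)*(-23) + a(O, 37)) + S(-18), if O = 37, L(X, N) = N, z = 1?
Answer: -926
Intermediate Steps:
S(o) = o*(6 + o)
a(m, s) = 8 (a(m, s) = 1*(4 + 4) = 1*8 = 8)
((29 + 21)*(-23) + a(O, 37)) + S(-18) = ((29 + 21)*(-23) + 8) - 18*(6 - 18) = (50*(-23) + 8) - 18*(-12) = (-1150 + 8) + 216 = -1142 + 216 = -926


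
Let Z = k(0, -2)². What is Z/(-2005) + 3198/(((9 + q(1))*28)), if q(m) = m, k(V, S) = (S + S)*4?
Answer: 634031/56140 ≈ 11.294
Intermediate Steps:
k(V, S) = 8*S (k(V, S) = (2*S)*4 = 8*S)
Z = 256 (Z = (8*(-2))² = (-16)² = 256)
Z/(-2005) + 3198/(((9 + q(1))*28)) = 256/(-2005) + 3198/(((9 + 1)*28)) = 256*(-1/2005) + 3198/((10*28)) = -256/2005 + 3198/280 = -256/2005 + 3198*(1/280) = -256/2005 + 1599/140 = 634031/56140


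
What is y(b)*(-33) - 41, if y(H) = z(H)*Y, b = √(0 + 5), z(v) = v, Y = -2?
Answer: -41 + 66*√5 ≈ 106.58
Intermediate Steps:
b = √5 ≈ 2.2361
y(H) = -2*H (y(H) = H*(-2) = -2*H)
y(b)*(-33) - 41 = -2*√5*(-33) - 41 = 66*√5 - 41 = -41 + 66*√5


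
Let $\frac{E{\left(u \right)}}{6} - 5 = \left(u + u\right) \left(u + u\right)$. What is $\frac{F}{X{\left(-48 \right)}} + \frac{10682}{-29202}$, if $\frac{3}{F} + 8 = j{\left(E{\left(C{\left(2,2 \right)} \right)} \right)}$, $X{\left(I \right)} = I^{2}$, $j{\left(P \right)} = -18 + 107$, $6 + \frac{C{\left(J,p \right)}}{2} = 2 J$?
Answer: $- \frac{110746109}{302766336} \approx -0.36578$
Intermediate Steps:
$C{\left(J,p \right)} = -12 + 4 J$ ($C{\left(J,p \right)} = -12 + 2 \cdot 2 J = -12 + 4 J$)
$E{\left(u \right)} = 30 + 24 u^{2}$ ($E{\left(u \right)} = 30 + 6 \left(u + u\right) \left(u + u\right) = 30 + 6 \cdot 2 u 2 u = 30 + 6 \cdot 4 u^{2} = 30 + 24 u^{2}$)
$j{\left(P \right)} = 89$
$F = \frac{1}{27}$ ($F = \frac{3}{-8 + 89} = \frac{3}{81} = 3 \cdot \frac{1}{81} = \frac{1}{27} \approx 0.037037$)
$\frac{F}{X{\left(-48 \right)}} + \frac{10682}{-29202} = \frac{1}{27 \left(-48\right)^{2}} + \frac{10682}{-29202} = \frac{1}{27 \cdot 2304} + 10682 \left(- \frac{1}{29202}\right) = \frac{1}{27} \cdot \frac{1}{2304} - \frac{5341}{14601} = \frac{1}{62208} - \frac{5341}{14601} = - \frac{110746109}{302766336}$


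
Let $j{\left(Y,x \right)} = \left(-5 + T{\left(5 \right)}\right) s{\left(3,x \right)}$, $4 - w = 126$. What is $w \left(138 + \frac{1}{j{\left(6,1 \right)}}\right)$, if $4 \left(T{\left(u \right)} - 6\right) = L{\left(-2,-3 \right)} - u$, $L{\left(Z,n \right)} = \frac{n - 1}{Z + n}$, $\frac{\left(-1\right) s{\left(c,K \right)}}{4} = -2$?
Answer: $-16531$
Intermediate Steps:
$w = -122$ ($w = 4 - 126 = -122$)
$s{\left(c,K \right)} = 8$ ($s{\left(c,K \right)} = \left(-4\right) \left(-2\right) = 8$)
$L{\left(Z,n \right)} = \frac{-1 + n}{Z + n}$
$T{\left(u \right)} = \frac{31}{5} - \frac{u}{4}$ ($T{\left(u \right)} = 6 + \frac{\frac{-1 - 3}{-2 - 3} - u}{4} = 6 + \frac{\frac{1}{-5} \left(-4\right) - u}{4} = 6 + \frac{\left(- \frac{1}{5}\right) \left(-4\right) - u}{4} = 6 + \frac{\frac{4}{5} - u}{4} = 6 - \left(- \frac{1}{5} + \frac{u}{4}\right) = \frac{31}{5} - \frac{u}{4}$)
$j{\left(Y,x \right)} = - \frac{2}{5}$ ($j{\left(Y,x \right)} = \left(-5 + \left(\frac{31}{5} - \frac{5}{4}\right)\right) 8 = \left(-5 + \frac{99}{20}\right) 8 = \left(- \frac{1}{20}\right) 8 = - \frac{2}{5}$)
$w \left(138 + \frac{1}{j{\left(6,1 \right)}}\right) = - 122 \left(138 + \frac{1}{- \frac{2}{5}}\right) = - 122 \left(138 - \frac{5}{2}\right) = \left(-122\right) \frac{271}{2} = -16531$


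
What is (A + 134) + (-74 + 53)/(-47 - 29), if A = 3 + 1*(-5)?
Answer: 10053/76 ≈ 132.28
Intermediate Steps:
A = -2 (A = 3 - 5 = -2)
(A + 134) + (-74 + 53)/(-47 - 29) = (-2 + 134) + (-74 + 53)/(-47 - 29) = 132 - 21/(-76) = 132 - 21*(-1/76) = 132 + 21/76 = 10053/76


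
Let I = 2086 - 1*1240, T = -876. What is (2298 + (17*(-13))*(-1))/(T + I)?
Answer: -2519/30 ≈ -83.967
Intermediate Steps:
I = 846 (I = 2086 - 1240 = 846)
(2298 + (17*(-13))*(-1))/(T + I) = (2298 + (17*(-13))*(-1))/(-876 + 846) = (2298 - 221*(-1))/(-30) = (2298 + 221)*(-1/30) = 2519*(-1/30) = -2519/30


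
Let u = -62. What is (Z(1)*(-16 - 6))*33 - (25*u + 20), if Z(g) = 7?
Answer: -3552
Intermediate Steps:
(Z(1)*(-16 - 6))*33 - (25*u + 20) = (7*(-16 - 6))*33 - (25*(-62) + 20) = (7*(-22))*33 - (-1550 + 20) = -154*33 - 1*(-1530) = -5082 + 1530 = -3552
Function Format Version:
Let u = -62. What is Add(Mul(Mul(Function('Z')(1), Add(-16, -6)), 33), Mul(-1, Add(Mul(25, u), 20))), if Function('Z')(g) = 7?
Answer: -3552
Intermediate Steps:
Add(Mul(Mul(Function('Z')(1), Add(-16, -6)), 33), Mul(-1, Add(Mul(25, u), 20))) = Add(Mul(Mul(7, Add(-16, -6)), 33), Mul(-1, Add(Mul(25, -62), 20))) = Add(Mul(Mul(7, -22), 33), Mul(-1, Add(-1550, 20))) = Add(Mul(-154, 33), Mul(-1, -1530)) = Add(-5082, 1530) = -3552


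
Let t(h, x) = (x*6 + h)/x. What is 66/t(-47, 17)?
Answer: 102/5 ≈ 20.400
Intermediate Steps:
t(h, x) = (h + 6*x)/x (t(h, x) = (6*x + h)/x = (h + 6*x)/x)
66/t(-47, 17) = 66/(6 - 47/17) = 66/(55/17) = 66*(17/55) = 102/5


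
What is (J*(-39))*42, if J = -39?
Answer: 63882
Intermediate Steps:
(J*(-39))*42 = -39*(-39)*42 = 1521*42 = 63882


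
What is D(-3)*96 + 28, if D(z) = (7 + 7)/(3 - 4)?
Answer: -1316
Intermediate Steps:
D(z) = -14 (D(z) = 14/(-1) = 14*(-1) = -14)
D(-3)*96 + 28 = -14*96 + 28 = -1344 + 28 = -1316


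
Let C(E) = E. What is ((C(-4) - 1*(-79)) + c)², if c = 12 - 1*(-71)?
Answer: 24964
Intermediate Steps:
c = 83 (c = 12 + 71 = 83)
((C(-4) - 1*(-79)) + c)² = ((-4 - 1*(-79)) + 83)² = ((-4 + 79) + 83)² = (75 + 83)² = 158² = 24964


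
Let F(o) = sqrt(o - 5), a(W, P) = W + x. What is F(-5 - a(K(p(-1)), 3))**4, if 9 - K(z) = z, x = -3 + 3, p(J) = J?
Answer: 400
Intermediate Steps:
x = 0
K(z) = 9 - z
a(W, P) = W (a(W, P) = W + 0 = W)
F(o) = sqrt(-5 + o)
F(-5 - a(K(p(-1)), 3))**4 = (sqrt(-5 + (-5 - (9 - 1*(-1)))))**4 = (sqrt(-5 + (-5 - (9 + 1))))**4 = (sqrt(-5 + (-5 - 1*10)))**4 = (sqrt(-5 + (-5 - 10)))**4 = (sqrt(-5 - 15))**4 = (sqrt(-20))**4 = (2*I*sqrt(5))**4 = 400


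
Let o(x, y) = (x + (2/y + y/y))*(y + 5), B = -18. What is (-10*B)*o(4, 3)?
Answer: 8160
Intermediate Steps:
o(x, y) = (5 + y)*(1 + x + 2/y) (o(x, y) = (x + (2/y + 1))*(5 + y) = (x + (1 + 2/y))*(5 + y) = (1 + x + 2/y)*(5 + y) = (5 + y)*(1 + x + 2/y))
(-10*B)*o(4, 3) = (-10*(-18))*(7 + 3 + 5*4 + 10/3 + 4*3) = 180*(7 + 3 + 20 + 10*(⅓) + 12) = 180*(7 + 3 + 20 + 10/3 + 12) = 180*(136/3) = 8160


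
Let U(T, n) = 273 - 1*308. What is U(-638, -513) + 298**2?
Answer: 88769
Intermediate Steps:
U(T, n) = -35 (U(T, n) = 273 - 308 = -35)
U(-638, -513) + 298**2 = -35 + 298**2 = -35 + 88804 = 88769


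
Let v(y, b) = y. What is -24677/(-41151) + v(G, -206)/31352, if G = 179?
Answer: 781039333/1290166152 ≈ 0.60538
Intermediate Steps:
-24677/(-41151) + v(G, -206)/31352 = -24677/(-41151) + 179/31352 = -24677*(-1/41151) + 179*(1/31352) = 24677/41151 + 179/31352 = 781039333/1290166152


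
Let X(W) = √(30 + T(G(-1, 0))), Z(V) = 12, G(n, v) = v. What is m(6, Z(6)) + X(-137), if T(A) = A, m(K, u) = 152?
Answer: 152 + √30 ≈ 157.48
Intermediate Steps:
X(W) = √30 (X(W) = √(30 + 0) = √30)
m(6, Z(6)) + X(-137) = 152 + √30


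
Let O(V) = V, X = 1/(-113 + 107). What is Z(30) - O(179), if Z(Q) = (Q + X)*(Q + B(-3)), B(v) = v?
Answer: 1253/2 ≈ 626.50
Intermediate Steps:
X = -⅙ (X = 1/(-6) = -⅙ ≈ -0.16667)
Z(Q) = (-3 + Q)*(-⅙ + Q) (Z(Q) = (Q - ⅙)*(Q - 3) = (-⅙ + Q)*(-3 + Q) = (-3 + Q)*(-⅙ + Q))
Z(30) - O(179) = (½ + 30² - 19/6*30) - 1*179 = (½ + 900 - 95) - 179 = 1611/2 - 179 = 1253/2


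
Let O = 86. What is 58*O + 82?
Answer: 5070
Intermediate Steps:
58*O + 82 = 58*86 + 82 = 4988 + 82 = 5070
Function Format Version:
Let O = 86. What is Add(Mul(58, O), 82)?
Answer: 5070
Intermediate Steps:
Add(Mul(58, O), 82) = Add(Mul(58, 86), 82) = Add(4988, 82) = 5070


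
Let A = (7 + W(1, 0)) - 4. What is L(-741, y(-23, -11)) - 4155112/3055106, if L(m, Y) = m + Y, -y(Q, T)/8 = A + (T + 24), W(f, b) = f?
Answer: -1341741537/1527553 ≈ -878.36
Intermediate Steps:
A = 4 (A = (7 + 1) - 4 = 8 - 4 = 4)
y(Q, T) = -224 - 8*T (y(Q, T) = -8*(4 + (T + 24)) = -8*(4 + (24 + T)) = -8*(28 + T) = -224 - 8*T)
L(m, Y) = Y + m
L(-741, y(-23, -11)) - 4155112/3055106 = ((-224 - 8*(-11)) - 741) - 4155112/3055106 = ((-224 + 88) - 741) - 4155112*1/3055106 = (-136 - 741) - 2077556/1527553 = -877 - 2077556/1527553 = -1341741537/1527553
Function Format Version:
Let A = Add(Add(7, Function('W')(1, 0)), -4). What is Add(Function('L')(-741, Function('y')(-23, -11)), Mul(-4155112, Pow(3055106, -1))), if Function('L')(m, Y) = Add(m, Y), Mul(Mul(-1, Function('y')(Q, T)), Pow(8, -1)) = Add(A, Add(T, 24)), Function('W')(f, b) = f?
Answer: Rational(-1341741537, 1527553) ≈ -878.36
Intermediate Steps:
A = 4 (A = Add(Add(7, 1), -4) = Add(8, -4) = 4)
Function('y')(Q, T) = Add(-224, Mul(-8, T)) (Function('y')(Q, T) = Mul(-8, Add(4, Add(T, 24))) = Mul(-8, Add(4, Add(24, T))) = Mul(-8, Add(28, T)) = Add(-224, Mul(-8, T)))
Function('L')(m, Y) = Add(Y, m)
Add(Function('L')(-741, Function('y')(-23, -11)), Mul(-4155112, Pow(3055106, -1))) = Add(Add(Add(-224, Mul(-8, -11)), -741), Mul(-4155112, Pow(3055106, -1))) = Add(Add(Add(-224, 88), -741), Mul(-4155112, Rational(1, 3055106))) = Add(Add(-136, -741), Rational(-2077556, 1527553)) = Add(-877, Rational(-2077556, 1527553)) = Rational(-1341741537, 1527553)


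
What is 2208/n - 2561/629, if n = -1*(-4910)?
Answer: -5592839/1544195 ≈ -3.6218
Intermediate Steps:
n = 4910
2208/n - 2561/629 = 2208/4910 - 2561/629 = 2208*(1/4910) - 2561*1/629 = 1104/2455 - 2561/629 = -5592839/1544195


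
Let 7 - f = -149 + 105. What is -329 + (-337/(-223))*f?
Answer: -56180/223 ≈ -251.93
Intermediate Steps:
f = 51 (f = 7 - (-149 + 105) = 7 - 1*(-44) = 7 + 44 = 51)
-329 + (-337/(-223))*f = -329 - 337/(-223)*51 = -329 - 337*(-1/223)*51 = -329 + (337/223)*51 = -329 + 17187/223 = -56180/223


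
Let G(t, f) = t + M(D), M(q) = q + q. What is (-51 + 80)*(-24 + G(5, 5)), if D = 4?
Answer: -319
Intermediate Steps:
M(q) = 2*q
G(t, f) = 8 + t (G(t, f) = t + 2*4 = t + 8 = 8 + t)
(-51 + 80)*(-24 + G(5, 5)) = (-51 + 80)*(-24 + (8 + 5)) = 29*(-24 + 13) = 29*(-11) = -319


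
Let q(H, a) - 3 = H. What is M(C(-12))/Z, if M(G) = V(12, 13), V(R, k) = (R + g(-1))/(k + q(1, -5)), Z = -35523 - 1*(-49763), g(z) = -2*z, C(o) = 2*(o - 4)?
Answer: 7/121040 ≈ 5.7832e-5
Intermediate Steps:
q(H, a) = 3 + H
C(o) = -8 + 2*o (C(o) = 2*(-4 + o) = -8 + 2*o)
Z = 14240 (Z = -35523 + 49763 = 14240)
V(R, k) = (2 + R)/(4 + k) (V(R, k) = (R - 2*(-1))/(k + (3 + 1)) = (R + 2)/(k + 4) = (2 + R)/(4 + k))
M(G) = 14/17 (M(G) = (2 + 12)/(4 + 13) = 14/17)
M(C(-12))/Z = (14/17)/14240 = (14/17)*(1/14240) = 7/121040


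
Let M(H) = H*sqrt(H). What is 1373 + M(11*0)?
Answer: 1373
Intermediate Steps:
M(H) = H**(3/2)
1373 + M(11*0) = 1373 + (11*0)**(3/2) = 1373 + 0**(3/2) = 1373 + 0 = 1373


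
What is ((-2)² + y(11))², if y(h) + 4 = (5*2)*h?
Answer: 12100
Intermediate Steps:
y(h) = -4 + 10*h (y(h) = -4 + (5*2)*h = -4 + 10*h)
((-2)² + y(11))² = ((-2)² + (-4 + 10*11))² = (4 + (-4 + 110))² = (4 + 106)² = 110² = 12100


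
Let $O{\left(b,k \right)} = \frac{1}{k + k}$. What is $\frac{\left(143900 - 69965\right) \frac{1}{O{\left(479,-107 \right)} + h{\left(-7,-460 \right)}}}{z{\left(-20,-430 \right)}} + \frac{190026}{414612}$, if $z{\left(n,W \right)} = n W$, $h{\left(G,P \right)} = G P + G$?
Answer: $\frac{1046501042121}{2270076174740} \approx 0.461$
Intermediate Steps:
$O{\left(b,k \right)} = \frac{1}{2 k}$
$h{\left(G,P \right)} = G + G P$
$z{\left(n,W \right)} = W n$
$\frac{\left(143900 - 69965\right) \frac{1}{O{\left(479,-107 \right)} + h{\left(-7,-460 \right)}}}{z{\left(-20,-430 \right)}} + \frac{190026}{414612} = \frac{\left(143900 - 69965\right) \frac{1}{\frac{1}{2 \left(-107\right)} - 7 \left(1 - 460\right)}}{\left(-430\right) \left(-20\right)} + \frac{190026}{414612} = \frac{73935 \frac{1}{\frac{1}{2} \left(- \frac{1}{107}\right) - -3213}}{8600} + 190026 \cdot \frac{1}{414612} = \frac{73935}{- \frac{1}{214} + 3213} \cdot \frac{1}{8600} + \frac{3519}{7678} = \frac{73935}{\frac{687581}{214}} \cdot \frac{1}{8600} + \frac{3519}{7678} = 73935 \cdot \frac{214}{687581} \cdot \frac{1}{8600} + \frac{3519}{7678} = \frac{15822090}{687581} \cdot \frac{1}{8600} + \frac{3519}{7678} = \frac{1582209}{591319660} + \frac{3519}{7678} = \frac{1046501042121}{2270076174740}$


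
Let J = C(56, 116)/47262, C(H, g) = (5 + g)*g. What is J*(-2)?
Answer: -14036/23631 ≈ -0.59397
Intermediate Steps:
C(H, g) = g*(5 + g)
J = 7018/23631 (J = (116*(5 + 116))/47262 = (116*121)*(1/47262) = 14036*(1/47262) = 7018/23631 ≈ 0.29698)
J*(-2) = (7018/23631)*(-2) = -14036/23631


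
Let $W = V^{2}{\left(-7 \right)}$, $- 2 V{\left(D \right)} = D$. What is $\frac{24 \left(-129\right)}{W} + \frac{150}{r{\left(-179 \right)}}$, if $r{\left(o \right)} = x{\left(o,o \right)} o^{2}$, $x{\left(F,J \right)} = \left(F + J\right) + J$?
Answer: $- \frac{71026440626}{281031611} \approx -252.73$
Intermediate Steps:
$V{\left(D \right)} = - \frac{D}{2}$
$x{\left(F,J \right)} = F + 2 J$
$r{\left(o \right)} = 3 o^{3}$ ($r{\left(o \right)} = \left(o + 2 o\right) o^{2} = 3 o o^{2} = 3 o^{3}$)
$W = \frac{49}{4}$ ($W = \left(\left(- \frac{1}{2}\right) \left(-7\right)\right)^{2} = \left(\frac{7}{2}\right)^{2} = \frac{49}{4} \approx 12.25$)
$\frac{24 \left(-129\right)}{W} + \frac{150}{r{\left(-179 \right)}} = \frac{24 \left(-129\right)}{\frac{49}{4}} + \frac{150}{3 \left(-179\right)^{3}} = \left(-3096\right) \frac{4}{49} + \frac{150}{3 \left(-5735339\right)} = - \frac{12384}{49} + \frac{150}{-17206017} = - \frac{12384}{49} + 150 \left(- \frac{1}{17206017}\right) = - \frac{12384}{49} - \frac{50}{5735339} = - \frac{71026440626}{281031611}$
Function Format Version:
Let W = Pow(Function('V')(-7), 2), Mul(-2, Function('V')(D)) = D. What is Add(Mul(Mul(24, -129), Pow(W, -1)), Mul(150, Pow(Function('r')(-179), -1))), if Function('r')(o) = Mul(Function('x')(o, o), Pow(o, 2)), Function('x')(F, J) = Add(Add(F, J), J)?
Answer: Rational(-71026440626, 281031611) ≈ -252.73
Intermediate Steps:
Function('V')(D) = Mul(Rational(-1, 2), D)
Function('x')(F, J) = Add(F, Mul(2, J))
Function('r')(o) = Mul(3, Pow(o, 3)) (Function('r')(o) = Mul(Add(o, Mul(2, o)), Pow(o, 2)) = Mul(Mul(3, o), Pow(o, 2)) = Mul(3, Pow(o, 3)))
W = Rational(49, 4) (W = Pow(Mul(Rational(-1, 2), -7), 2) = Pow(Rational(7, 2), 2) = Rational(49, 4) ≈ 12.250)
Add(Mul(Mul(24, -129), Pow(W, -1)), Mul(150, Pow(Function('r')(-179), -1))) = Add(Mul(Mul(24, -129), Pow(Rational(49, 4), -1)), Mul(150, Pow(Mul(3, Pow(-179, 3)), -1))) = Add(Mul(-3096, Rational(4, 49)), Mul(150, Pow(Mul(3, -5735339), -1))) = Add(Rational(-12384, 49), Mul(150, Pow(-17206017, -1))) = Add(Rational(-12384, 49), Mul(150, Rational(-1, 17206017))) = Add(Rational(-12384, 49), Rational(-50, 5735339)) = Rational(-71026440626, 281031611)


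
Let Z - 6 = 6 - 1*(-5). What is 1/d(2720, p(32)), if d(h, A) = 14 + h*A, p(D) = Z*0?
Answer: 1/14 ≈ 0.071429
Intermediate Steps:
Z = 17 (Z = 6 + (6 - 1*(-5)) = 6 + (6 + 5) = 6 + 11 = 17)
p(D) = 0 (p(D) = 17*0 = 0)
d(h, A) = 14 + A*h
1/d(2720, p(32)) = 1/(14 + 0*2720) = 1/(14 + 0) = 1/14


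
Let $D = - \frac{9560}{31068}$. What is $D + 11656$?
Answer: $\frac{90529762}{7767} \approx 11656.0$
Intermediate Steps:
$D = - \frac{2390}{7767}$ ($D = \left(-9560\right) \frac{1}{31068} = - \frac{2390}{7767} \approx -0.30771$)
$D + 11656 = - \frac{2390}{7767} + 11656 = \frac{90529762}{7767}$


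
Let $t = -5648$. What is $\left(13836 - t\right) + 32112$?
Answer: $51596$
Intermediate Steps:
$\left(13836 - t\right) + 32112 = \left(13836 - -5648\right) + 32112 = \left(13836 + 5648\right) + 32112 = 19484 + 32112 = 51596$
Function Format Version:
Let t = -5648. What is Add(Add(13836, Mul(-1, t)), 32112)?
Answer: 51596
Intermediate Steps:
Add(Add(13836, Mul(-1, t)), 32112) = Add(Add(13836, Mul(-1, -5648)), 32112) = Add(Add(13836, 5648), 32112) = Add(19484, 32112) = 51596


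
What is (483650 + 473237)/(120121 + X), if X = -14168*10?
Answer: -956887/21559 ≈ -44.385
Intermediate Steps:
X = -141680
(483650 + 473237)/(120121 + X) = (483650 + 473237)/(120121 - 141680) = 956887/(-21559) = 956887*(-1/21559) = -956887/21559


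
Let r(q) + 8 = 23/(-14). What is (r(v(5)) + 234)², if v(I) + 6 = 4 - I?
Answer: 9865881/196 ≈ 50336.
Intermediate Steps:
v(I) = -2 - I (v(I) = -6 + (4 - I) = -2 - I)
r(q) = -135/14 (r(q) = -8 + 23/(-14) = -8 + 23*(-1/14) = -8 - 23/14 = -135/14)
(r(v(5)) + 234)² = (-135/14 + 234)² = (3141/14)² = 9865881/196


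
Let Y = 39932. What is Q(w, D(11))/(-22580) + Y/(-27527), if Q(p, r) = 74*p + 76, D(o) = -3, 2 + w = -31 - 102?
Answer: -314380941/310779830 ≈ -1.0116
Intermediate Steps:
w = -135 (w = -2 + (-31 - 102) = -2 - 133 = -135)
Q(p, r) = 76 + 74*p
Q(w, D(11))/(-22580) + Y/(-27527) = (76 + 74*(-135))/(-22580) + 39932/(-27527) = (76 - 9990)*(-1/22580) + 39932*(-1/27527) = -9914*(-1/22580) - 39932/27527 = 4957/11290 - 39932/27527 = -314380941/310779830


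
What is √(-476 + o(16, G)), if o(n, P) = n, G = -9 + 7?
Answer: 2*I*√115 ≈ 21.448*I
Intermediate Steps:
G = -2
√(-476 + o(16, G)) = √(-476 + 16) = √(-460) = 2*I*√115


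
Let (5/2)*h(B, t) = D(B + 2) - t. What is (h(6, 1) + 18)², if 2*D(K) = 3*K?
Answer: 12544/25 ≈ 501.76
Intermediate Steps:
D(K) = 3*K/2 (D(K) = (3*K)/2 = 3*K/2)
h(B, t) = 6/5 - 2*t/5 + 3*B/5 (h(B, t) = 2*(3*(B + 2)/2 - t)/5 = 2*(3*(2 + B)/2 - t)/5 = 2*((3 + 3*B/2) - t)/5 = 2*(3 - t + 3*B/2)/5 = 6/5 - 2*t/5 + 3*B/5)
(h(6, 1) + 18)² = ((6/5 - ⅖*1 + (⅗)*6) + 18)² = ((6/5 - ⅖ + 18/5) + 18)² = (22/5 + 18)² = (112/5)² = 12544/25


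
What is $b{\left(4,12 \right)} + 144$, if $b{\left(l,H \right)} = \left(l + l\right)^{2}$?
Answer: $208$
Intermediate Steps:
$b{\left(l,H \right)} = 4 l^{2}$ ($b{\left(l,H \right)} = \left(2 l\right)^{2} = 4 l^{2}$)
$b{\left(4,12 \right)} + 144 = 4 \cdot 4^{2} + 144 = 4 \cdot 16 + 144 = 64 + 144 = 208$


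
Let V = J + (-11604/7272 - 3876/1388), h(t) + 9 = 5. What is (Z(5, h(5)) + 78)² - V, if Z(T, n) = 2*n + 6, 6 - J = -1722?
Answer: 852144299/210282 ≈ 4052.4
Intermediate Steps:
J = 1728 (J = 6 - 1*(-1722) = 6 + 1722 = 1728)
h(t) = -4 (h(t) = -9 + 5 = -4)
Z(T, n) = 6 + 2*n
V = 362444533/210282 (V = 1728 + (-11604/7272 - 3876/1388) = 1728 + (-11604*1/7272 - 3876*1/1388) = 1728 + (-967/606 - 969/347) = 1728 - 922763/210282 = 362444533/210282 ≈ 1723.6)
(Z(5, h(5)) + 78)² - V = ((6 + 2*(-4)) + 78)² - 1*362444533/210282 = ((6 - 8) + 78)² - 362444533/210282 = (-2 + 78)² - 362444533/210282 = 76² - 362444533/210282 = 5776 - 362444533/210282 = 852144299/210282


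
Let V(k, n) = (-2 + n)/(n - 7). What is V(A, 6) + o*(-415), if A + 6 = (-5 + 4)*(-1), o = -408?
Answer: 169316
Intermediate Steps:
A = -5 (A = -6 + (-5 + 4)*(-1) = -6 - 1*(-1) = -6 + 1 = -5)
V(k, n) = (-2 + n)/(-7 + n)
V(A, 6) + o*(-415) = (-2 + 6)/(-7 + 6) - 408*(-415) = 4/(-1) + 169320 = -1*4 + 169320 = -4 + 169320 = 169316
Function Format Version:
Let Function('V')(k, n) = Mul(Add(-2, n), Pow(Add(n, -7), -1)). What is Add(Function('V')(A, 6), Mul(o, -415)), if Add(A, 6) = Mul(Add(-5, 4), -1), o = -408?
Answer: 169316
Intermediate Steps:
A = -5 (A = Add(-6, Mul(Add(-5, 4), -1)) = Add(-6, Mul(-1, -1)) = Add(-6, 1) = -5)
Function('V')(k, n) = Mul(Pow(Add(-7, n), -1), Add(-2, n)) (Function('V')(k, n) = Mul(Add(-2, n), Pow(Add(-7, n), -1)) = Mul(Pow(Add(-7, n), -1), Add(-2, n)))
Add(Function('V')(A, 6), Mul(o, -415)) = Add(Mul(Pow(Add(-7, 6), -1), Add(-2, 6)), Mul(-408, -415)) = Add(Mul(Pow(-1, -1), 4), 169320) = Add(Mul(-1, 4), 169320) = Add(-4, 169320) = 169316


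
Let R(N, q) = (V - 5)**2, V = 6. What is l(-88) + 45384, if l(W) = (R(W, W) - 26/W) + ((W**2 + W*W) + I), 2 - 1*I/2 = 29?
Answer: 2676049/44 ≈ 60819.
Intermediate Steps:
I = -54 (I = 4 - 2*29 = 4 - 58 = -54)
R(N, q) = 1 (R(N, q) = (6 - 5)**2 = 1**2 = 1)
l(W) = -53 - 26/W + 2*W**2 (l(W) = (1 - 26/W) + ((W**2 + W*W) - 54) = (1 - 26/W) + ((W**2 + W**2) - 54) = (1 - 26/W) + (2*W**2 - 54) = (1 - 26/W) + (-54 + 2*W**2) = -53 - 26/W + 2*W**2)
l(-88) + 45384 = (-53 - 26/(-88) + 2*(-88)**2) + 45384 = (-53 - 26*(-1/88) + 2*7744) + 45384 = (-53 + 13/44 + 15488) + 45384 = 679153/44 + 45384 = 2676049/44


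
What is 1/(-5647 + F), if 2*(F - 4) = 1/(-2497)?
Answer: -4994/28181143 ≈ -0.00017721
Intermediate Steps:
F = 19975/4994 (F = 4 + (½)/(-2497) = 4 + (½)*(-1/2497) = 4 - 1/4994 = 19975/4994 ≈ 3.9998)
1/(-5647 + F) = 1/(-5647 + 19975/4994) = 1/(-28181143/4994) = -4994/28181143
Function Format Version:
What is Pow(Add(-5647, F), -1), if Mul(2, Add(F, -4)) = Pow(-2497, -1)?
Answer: Rational(-4994, 28181143) ≈ -0.00017721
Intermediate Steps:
F = Rational(19975, 4994) (F = Add(4, Mul(Rational(1, 2), Pow(-2497, -1))) = Add(4, Mul(Rational(1, 2), Rational(-1, 2497))) = Add(4, Rational(-1, 4994)) = Rational(19975, 4994) ≈ 3.9998)
Pow(Add(-5647, F), -1) = Pow(Add(-5647, Rational(19975, 4994)), -1) = Pow(Rational(-28181143, 4994), -1) = Rational(-4994, 28181143)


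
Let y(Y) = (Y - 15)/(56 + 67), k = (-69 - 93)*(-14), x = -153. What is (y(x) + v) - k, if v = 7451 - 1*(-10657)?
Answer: 649384/41 ≈ 15839.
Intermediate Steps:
v = 18108 (v = 7451 + 10657 = 18108)
k = 2268 (k = -162*(-14) = 2268)
y(Y) = -5/41 + Y/123 (y(Y) = (-15 + Y)/123 = (-15 + Y)*(1/123) = -5/41 + Y/123)
(y(x) + v) - k = ((-5/41 + (1/123)*(-153)) + 18108) - 1*2268 = ((-5/41 - 51/41) + 18108) - 2268 = (-56/41 + 18108) - 2268 = 742372/41 - 2268 = 649384/41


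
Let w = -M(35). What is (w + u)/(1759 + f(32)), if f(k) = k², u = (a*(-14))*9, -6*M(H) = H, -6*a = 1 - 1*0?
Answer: 7/726 ≈ 0.0096419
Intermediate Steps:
a = -⅙ (a = -(1 - 1*0)/6 = -(1 + 0)/6 = -⅙*1 = -⅙ ≈ -0.16667)
M(H) = -H/6
u = 21 (u = -⅙*(-14)*9 = (7/3)*9 = 21)
w = 35/6 (w = -(-1)*35/6 = -1*(-35/6) = 35/6 ≈ 5.8333)
(w + u)/(1759 + f(32)) = (35/6 + 21)/(1759 + 32²) = 161/(6*(1759 + 1024)) = (161/6)/2783 = (161/6)*(1/2783) = 7/726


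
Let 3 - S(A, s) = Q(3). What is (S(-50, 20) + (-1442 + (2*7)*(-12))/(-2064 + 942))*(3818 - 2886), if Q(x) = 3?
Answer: 750260/561 ≈ 1337.4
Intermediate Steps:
S(A, s) = 0 (S(A, s) = 3 - 1*3 = 3 - 3 = 0)
(S(-50, 20) + (-1442 + (2*7)*(-12))/(-2064 + 942))*(3818 - 2886) = (0 + (-1442 + (2*7)*(-12))/(-2064 + 942))*(3818 - 2886) = (0 + (-1442 + 14*(-12))/(-1122))*932 = (0 + (-1442 - 168)*(-1/1122))*932 = (0 - 1610*(-1/1122))*932 = (0 + 805/561)*932 = (805/561)*932 = 750260/561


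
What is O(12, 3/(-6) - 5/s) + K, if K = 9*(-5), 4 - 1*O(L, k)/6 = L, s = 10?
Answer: -93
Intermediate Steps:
O(L, k) = 24 - 6*L
K = -45
O(12, 3/(-6) - 5/s) + K = (24 - 6*12) - 45 = (24 - 72) - 45 = -48 - 45 = -93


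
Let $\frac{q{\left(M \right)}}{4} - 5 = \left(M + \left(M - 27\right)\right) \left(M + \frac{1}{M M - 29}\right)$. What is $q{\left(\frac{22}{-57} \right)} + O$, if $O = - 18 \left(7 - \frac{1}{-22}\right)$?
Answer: $- \frac{201311635411}{3350066643} \approx -60.092$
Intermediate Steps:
$O = - \frac{1395}{11}$ ($O = - 18 \left(7 - - \frac{1}{22}\right) = - 18 \left(7 + \frac{1}{22}\right) = \left(-18\right) \frac{155}{22} = - \frac{1395}{11} \approx -126.82$)
$q{\left(M \right)} = 20 + 4 \left(-27 + 2 M\right) \left(M + \frac{1}{-29 + M^{2}}\right)$ ($q{\left(M \right)} = 20 + 4 \left(M + \left(M - 27\right)\right) \left(M + \frac{1}{M M - 29}\right) = 20 + 4 \left(M + \left(M - 27\right)\right) \left(M + \frac{1}{M^{2} - 29}\right) = 20 + 4 \left(M + \left(-27 + M\right)\right) \left(M + \frac{1}{-29 + M^{2}}\right) = 20 + 4 \left(-27 + 2 M\right) \left(M + \frac{1}{-29 + M^{2}}\right)$)
$q{\left(\frac{22}{-57} \right)} + O = \frac{4 \left(-172 - 53 \left(\frac{22}{-57}\right)^{2} - 27 \left(\frac{22}{-57}\right)^{3} + 2 \left(\frac{22}{-57}\right)^{4} + 785 \frac{22}{-57}\right)}{-29 + \left(\frac{22}{-57}\right)^{2}} - \frac{1395}{11} = \frac{4 \left(-172 - 53 \left(22 \left(- \frac{1}{57}\right)\right)^{2} - 27 \left(22 \left(- \frac{1}{57}\right)\right)^{3} + 2 \left(22 \left(- \frac{1}{57}\right)\right)^{4} + 785 \cdot 22 \left(- \frac{1}{57}\right)\right)}{-29 + \left(22 \left(- \frac{1}{57}\right)\right)^{2}} - \frac{1395}{11} = \frac{4 \left(-172 - 53 \left(- \frac{22}{57}\right)^{2} - 27 \left(- \frac{22}{57}\right)^{3} + 2 \left(- \frac{22}{57}\right)^{4} + 785 \left(- \frac{22}{57}\right)\right)}{-29 + \left(- \frac{22}{57}\right)^{2}} - \frac{1395}{11} = \frac{4 \left(-172 - \frac{25652}{3249} - - \frac{10648}{6859} + 2 \cdot \frac{234256}{10556001} - \frac{17270}{57}\right)}{-29 + \frac{484}{3249}} - \frac{1395}{11} = \frac{4 \left(-172 - \frac{25652}{3249} + \frac{10648}{6859} + \frac{468512}{10556001} - \frac{17270}{57}\right)}{- \frac{93737}{3249}} - \frac{1395}{11} = 4 \left(- \frac{3249}{93737}\right) \left(- \frac{5080402846}{10556001}\right) - \frac{1395}{11} = \frac{20321611384}{304551513} - \frac{1395}{11} = - \frac{201311635411}{3350066643}$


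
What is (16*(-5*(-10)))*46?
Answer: 36800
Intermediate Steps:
(16*(-5*(-10)))*46 = (16*50)*46 = 800*46 = 36800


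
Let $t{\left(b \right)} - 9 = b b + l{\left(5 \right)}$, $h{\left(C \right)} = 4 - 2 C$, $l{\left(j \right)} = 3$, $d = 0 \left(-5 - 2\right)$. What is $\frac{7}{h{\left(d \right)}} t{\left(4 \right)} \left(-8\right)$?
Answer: $-392$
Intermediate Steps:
$d = 0$ ($d = 0 \left(-7\right) = 0$)
$t{\left(b \right)} = 12 + b^{2}$ ($t{\left(b \right)} = 9 + \left(b b + 3\right) = 9 + \left(b^{2} + 3\right) = 9 + \left(3 + b^{2}\right) = 12 + b^{2}$)
$\frac{7}{h{\left(d \right)}} t{\left(4 \right)} \left(-8\right) = \frac{7}{4 - 0} \left(12 + 4^{2}\right) \left(-8\right) = \frac{7}{4 + 0} \left(12 + 16\right) \left(-8\right) = \frac{7}{4} \cdot 28 \left(-8\right) = 49 \left(-8\right) = -392$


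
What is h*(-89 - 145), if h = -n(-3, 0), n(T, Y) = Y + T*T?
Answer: 2106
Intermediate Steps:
n(T, Y) = Y + T**2
h = -9 (h = -(0 + (-3)**2) = -(0 + 9) = -1*9 = -9)
h*(-89 - 145) = -9*(-89 - 145) = -9*(-234) = 2106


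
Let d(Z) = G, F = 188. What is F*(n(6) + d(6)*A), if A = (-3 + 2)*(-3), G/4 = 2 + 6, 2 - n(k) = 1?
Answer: 18236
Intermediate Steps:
n(k) = 1 (n(k) = 2 - 1*1 = 2 - 1 = 1)
G = 32 (G = 4*(2 + 6) = 4*8 = 32)
A = 3 (A = -1*(-3) = 3)
d(Z) = 32
F*(n(6) + d(6)*A) = 188*(1 + 32*3) = 188*(1 + 96) = 188*97 = 18236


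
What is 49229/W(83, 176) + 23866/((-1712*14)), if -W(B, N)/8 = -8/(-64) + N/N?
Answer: -590067733/107856 ≈ -5470.9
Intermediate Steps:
W(B, N) = -9 (W(B, N) = -8*(-8/(-64) + N/N) = -8*(-8*(-1/64) + 1) = -8*(1/8 + 1) = -8*9/8 = -9)
49229/W(83, 176) + 23866/((-1712*14)) = 49229/(-9) + 23866/((-1712*14)) = 49229*(-1/9) + 23866/(-23968) = -49229/9 + 23866*(-1/23968) = -49229/9 - 11933/11984 = -590067733/107856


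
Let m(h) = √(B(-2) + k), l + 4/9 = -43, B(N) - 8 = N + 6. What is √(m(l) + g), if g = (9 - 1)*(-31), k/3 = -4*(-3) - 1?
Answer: √(-248 + 3*√5) ≈ 15.534*I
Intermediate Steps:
B(N) = 14 + N (B(N) = 8 + (N + 6) = 8 + (6 + N) = 14 + N)
k = 33 (k = 3*(-4*(-3) - 1) = 3*(12 - 1) = 3*11 = 33)
l = -391/9 (l = -4/9 - 43 = -391/9 ≈ -43.444)
g = -248 (g = 8*(-31) = -248)
m(h) = 3*√5 (m(h) = √((14 - 2) + 33) = √(12 + 33) = √45 = 3*√5)
√(m(l) + g) = √(3*√5 - 248) = √(-248 + 3*√5)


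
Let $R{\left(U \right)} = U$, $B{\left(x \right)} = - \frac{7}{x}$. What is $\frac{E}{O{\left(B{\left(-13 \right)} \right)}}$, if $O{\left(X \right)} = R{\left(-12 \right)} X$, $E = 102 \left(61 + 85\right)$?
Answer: $- \frac{16133}{7} \approx -2304.7$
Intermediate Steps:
$E = 14892$ ($E = 102 \cdot 146 = 14892$)
$O{\left(X \right)} = - 12 X$
$\frac{E}{O{\left(B{\left(-13 \right)} \right)}} = \frac{14892}{\left(-12\right) \left(- \frac{7}{-13}\right)} = \frac{14892}{\left(-12\right) \left(\left(-7\right) \left(- \frac{1}{13}\right)\right)} = \frac{14892}{\left(-12\right) \frac{7}{13}} = \frac{14892}{- \frac{84}{13}} = 14892 \left(- \frac{13}{84}\right) = - \frac{16133}{7}$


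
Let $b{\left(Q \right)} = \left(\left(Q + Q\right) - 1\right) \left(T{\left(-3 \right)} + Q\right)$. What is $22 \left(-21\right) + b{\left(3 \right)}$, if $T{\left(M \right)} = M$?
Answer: $-462$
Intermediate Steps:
$b{\left(Q \right)} = \left(-1 + 2 Q\right) \left(-3 + Q\right)$ ($b{\left(Q \right)} = \left(\left(Q + Q\right) - 1\right) \left(-3 + Q\right) = \left(2 Q - 1\right) \left(-3 + Q\right) = \left(-1 + 2 Q\right) \left(-3 + Q\right)$)
$22 \left(-21\right) + b{\left(3 \right)} = 22 \left(-21\right) + \left(3 - 21 + 2 \cdot 3^{2}\right) = -462 + \left(3 - 21 + 2 \cdot 9\right) = -462 + \left(3 - 21 + 18\right) = -462 + 0 = -462$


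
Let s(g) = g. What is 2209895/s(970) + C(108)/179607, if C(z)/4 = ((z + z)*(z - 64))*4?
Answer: 26470674223/11614586 ≈ 2279.1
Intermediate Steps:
C(z) = 32*z*(-64 + z) (C(z) = 4*(((z + z)*(z - 64))*4) = 4*(((2*z)*(-64 + z))*4) = 4*((2*z*(-64 + z))*4) = 4*(8*z*(-64 + z)) = 32*z*(-64 + z))
2209895/s(970) + C(108)/179607 = 2209895/970 + (32*108*(-64 + 108))/179607 = 2209895*(1/970) + (32*108*44)*(1/179607) = 441979/194 + 152064*(1/179607) = 441979/194 + 50688/59869 = 26470674223/11614586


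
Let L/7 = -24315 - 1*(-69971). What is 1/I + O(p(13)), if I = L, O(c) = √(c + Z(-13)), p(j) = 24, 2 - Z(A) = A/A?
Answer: 1597961/319592 ≈ 5.0000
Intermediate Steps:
Z(A) = 1 (Z(A) = 2 - A/A = 2 - 1*1 = 2 - 1 = 1)
L = 319592 (L = 7*(-24315 - 1*(-69971)) = 7*(-24315 + 69971) = 7*45656 = 319592)
O(c) = √(1 + c) (O(c) = √(c + 1) = √(1 + c))
I = 319592
1/I + O(p(13)) = 1/319592 + √(1 + 24) = 1/319592 + √25 = 1/319592 + 5 = 1597961/319592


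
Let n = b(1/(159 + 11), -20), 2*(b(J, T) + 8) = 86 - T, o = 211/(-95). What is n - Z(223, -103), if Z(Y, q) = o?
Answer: 4486/95 ≈ 47.221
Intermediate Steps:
o = -211/95 (o = 211*(-1/95) = -211/95 ≈ -2.2211)
b(J, T) = 35 - T/2 (b(J, T) = -8 + (86 - T)/2 = -8 + (43 - T/2) = 35 - T/2)
Z(Y, q) = -211/95
n = 45 (n = 35 - 1/2*(-20) = 35 + 10 = 45)
n - Z(223, -103) = 45 - 1*(-211/95) = 45 + 211/95 = 4486/95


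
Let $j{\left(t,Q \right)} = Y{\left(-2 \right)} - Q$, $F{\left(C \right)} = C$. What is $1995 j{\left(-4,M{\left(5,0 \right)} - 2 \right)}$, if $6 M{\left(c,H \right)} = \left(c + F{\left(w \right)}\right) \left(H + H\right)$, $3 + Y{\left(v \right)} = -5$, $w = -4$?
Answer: $-11970$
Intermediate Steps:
$Y{\left(v \right)} = -8$ ($Y{\left(v \right)} = -3 - 5 = -8$)
$M{\left(c,H \right)} = \frac{H \left(-4 + c\right)}{3}$ ($M{\left(c,H \right)} = \frac{\left(c - 4\right) \left(H + H\right)}{6} = \frac{\left(-4 + c\right) 2 H}{6} = \frac{2 H \left(-4 + c\right)}{6} = \frac{H \left(-4 + c\right)}{3}$)
$j{\left(t,Q \right)} = -8 - Q$
$1995 j{\left(-4,M{\left(5,0 \right)} - 2 \right)} = 1995 \left(-8 - \left(\frac{1}{3} \cdot 0 \left(-4 + 5\right) - 2\right)\right) = 1995 \left(-8 - \left(\frac{1}{3} \cdot 0 \cdot 1 - 2\right)\right) = 1995 \left(-8 - \left(0 - 2\right)\right) = 1995 \left(-8 - -2\right) = 1995 \left(-8 + 2\right) = 1995 \left(-6\right) = -11970$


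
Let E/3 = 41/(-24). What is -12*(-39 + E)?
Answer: 1059/2 ≈ 529.50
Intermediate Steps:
E = -41/8 (E = 3*(41/(-24)) = 3*(41*(-1/24)) = 3*(-41/24) = -41/8 ≈ -5.1250)
-12*(-39 + E) = -12*(-39 - 41/8) = -12*(-353/8) = 1059/2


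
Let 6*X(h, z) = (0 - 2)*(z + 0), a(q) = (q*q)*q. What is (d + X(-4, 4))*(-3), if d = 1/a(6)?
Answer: 287/72 ≈ 3.9861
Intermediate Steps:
a(q) = q³ (a(q) = q²*q = q³)
X(h, z) = -z/3 (X(h, z) = ((0 - 2)*(z + 0))/6 = (-2*z)/6 = -z/3)
d = 1/216 (d = 1/6³ = 1/216 ≈ 0.0046296)
(d + X(-4, 4))*(-3) = (1/216 - ⅓*4)*(-3) = (1/216 - 4/3)*(-3) = -287/216*(-3) = 287/72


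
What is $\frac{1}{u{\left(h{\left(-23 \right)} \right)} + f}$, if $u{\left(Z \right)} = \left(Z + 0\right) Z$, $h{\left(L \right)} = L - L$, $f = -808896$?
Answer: $- \frac{1}{808896} \approx -1.2363 \cdot 10^{-6}$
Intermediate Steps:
$h{\left(L \right)} = 0$
$u{\left(Z \right)} = Z^{2}$ ($u{\left(Z \right)} = Z Z = Z^{2}$)
$\frac{1}{u{\left(h{\left(-23 \right)} \right)} + f} = \frac{1}{0^{2} - 808896} = \frac{1}{0 - 808896} = \frac{1}{-808896} = - \frac{1}{808896}$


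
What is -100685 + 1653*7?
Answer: -89114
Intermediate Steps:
-100685 + 1653*7 = -100685 + 11571 = -89114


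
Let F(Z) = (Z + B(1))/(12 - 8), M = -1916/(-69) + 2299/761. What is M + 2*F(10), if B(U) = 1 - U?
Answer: 1879252/52509 ≈ 35.789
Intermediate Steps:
M = 1616707/52509 (M = -1916*(-1/69) + 2299*(1/761) = 1916/69 + 2299/761 = 1616707/52509 ≈ 30.789)
F(Z) = Z/4 (F(Z) = (Z + (1 - 1*1))/(12 - 8) = (Z + (1 - 1))/4 = (Z + 0)*(¼) = Z*(¼) = Z/4)
M + 2*F(10) = 1616707/52509 + 2*((¼)*10) = 1616707/52509 + 2*(5/2) = 1616707/52509 + 5 = 1879252/52509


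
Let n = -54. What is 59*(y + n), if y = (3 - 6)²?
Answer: -2655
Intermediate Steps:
y = 9 (y = (-3)² = 9)
59*(y + n) = 59*(9 - 54) = 59*(-45) = -2655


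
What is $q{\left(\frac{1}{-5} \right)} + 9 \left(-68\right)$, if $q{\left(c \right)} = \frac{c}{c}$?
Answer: $-611$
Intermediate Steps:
$q{\left(c \right)} = 1$
$q{\left(\frac{1}{-5} \right)} + 9 \left(-68\right) = 1 + 9 \left(-68\right) = 1 - 612 = -611$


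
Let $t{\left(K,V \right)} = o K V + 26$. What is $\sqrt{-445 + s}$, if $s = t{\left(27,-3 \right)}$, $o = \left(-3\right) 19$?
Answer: $\sqrt{4198} \approx 64.792$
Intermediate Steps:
$o = -57$
$t{\left(K,V \right)} = 26 - 57 K V$ ($t{\left(K,V \right)} = - 57 K V + 26 = 26 - 57 K V$)
$s = 4643$ ($s = 26 - 1539 \left(-3\right) = 26 + 4617 = 4643$)
$\sqrt{-445 + s} = \sqrt{-445 + 4643} = \sqrt{4198}$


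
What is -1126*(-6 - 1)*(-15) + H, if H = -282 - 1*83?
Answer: -118595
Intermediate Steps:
H = -365 (H = -282 - 83 = -365)
-1126*(-6 - 1)*(-15) + H = -1126*(-6 - 1)*(-15) - 365 = -(-7882)*(-15) - 365 = -1126*105 - 365 = -118230 - 365 = -118595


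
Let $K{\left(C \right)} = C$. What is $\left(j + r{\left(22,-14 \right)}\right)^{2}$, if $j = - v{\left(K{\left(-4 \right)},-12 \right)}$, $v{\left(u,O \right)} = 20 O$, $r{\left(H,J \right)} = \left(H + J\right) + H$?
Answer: $72900$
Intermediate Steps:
$r{\left(H,J \right)} = J + 2 H$
$j = 240$ ($j = - 20 \left(-12\right) = \left(-1\right) \left(-240\right) = 240$)
$\left(j + r{\left(22,-14 \right)}\right)^{2} = \left(240 + \left(-14 + 2 \cdot 22\right)\right)^{2} = \left(240 + \left(-14 + 44\right)\right)^{2} = \left(240 + 30\right)^{2} = 270^{2} = 72900$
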